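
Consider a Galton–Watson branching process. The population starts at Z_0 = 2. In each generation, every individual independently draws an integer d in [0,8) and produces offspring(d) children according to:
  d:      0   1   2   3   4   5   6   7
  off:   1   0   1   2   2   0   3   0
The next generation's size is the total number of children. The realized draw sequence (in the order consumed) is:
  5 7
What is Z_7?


0

gen 0: Z_0=2, draws=[5, 7], offspring=[0, 0], Z_1=0
gen 1: Z_1=0, draws=[], offspring=[], Z_2=0
gen 2: Z_2=0, draws=[], offspring=[], Z_3=0
gen 3: Z_3=0, draws=[], offspring=[], Z_4=0
gen 4: Z_4=0, draws=[], offspring=[], Z_5=0
gen 5: Z_5=0, draws=[], offspring=[], Z_6=0
gen 6: Z_6=0, draws=[], offspring=[], Z_7=0


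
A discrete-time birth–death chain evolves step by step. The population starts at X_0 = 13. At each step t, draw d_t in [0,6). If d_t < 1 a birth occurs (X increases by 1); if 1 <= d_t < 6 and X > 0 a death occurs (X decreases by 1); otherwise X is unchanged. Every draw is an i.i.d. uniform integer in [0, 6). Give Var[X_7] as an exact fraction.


35/9

X can drop by at most 1 per step and X_0 = 13 > T = 7, so X_t >= 13 − t >= 6 > 0 for every t <= 7: the floor at 0 (the 'and X > 0' condition) never binds. Hence X_7 = X_0 + Σ_{t<7} Y_t with i.i.d. increments Y_t = y(d_t) ∈ {+1, −1, 0}.
Outcome values over d=0..5: [1, -1, -1, -1, -1, -1]
Σy = -4, Σy² = 6, M = 6
μ = -4/6 = -2/3,  σ² = 6/6 − (-2/3)² = 5/9
Independent increments: Var[X_7] = 7·σ² = 7·(5/9) = 35/9


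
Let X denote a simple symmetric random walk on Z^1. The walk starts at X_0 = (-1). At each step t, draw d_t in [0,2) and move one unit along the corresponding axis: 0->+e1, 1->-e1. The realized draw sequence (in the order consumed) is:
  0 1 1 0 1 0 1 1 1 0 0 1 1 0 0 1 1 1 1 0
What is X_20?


(-5)

t=0: X=(-1), d=0 → +e1, X_1=(0)
t=1: X=(0), d=1 → -e1, X_2=(-1)
t=2: X=(-1), d=1 → -e1, X_3=(-2)
t=3: X=(-2), d=0 → +e1, X_4=(-1)
t=4: X=(-1), d=1 → -e1, X_5=(-2)
t=5: X=(-2), d=0 → +e1, X_6=(-1)
t=6: X=(-1), d=1 → -e1, X_7=(-2)
t=7: X=(-2), d=1 → -e1, X_8=(-3)
t=8: X=(-3), d=1 → -e1, X_9=(-4)
t=9: X=(-4), d=0 → +e1, X_10=(-3)
t=10: X=(-3), d=0 → +e1, X_11=(-2)
t=11: X=(-2), d=1 → -e1, X_12=(-3)
t=12: X=(-3), d=1 → -e1, X_13=(-4)
t=13: X=(-4), d=0 → +e1, X_14=(-3)
t=14: X=(-3), d=0 → +e1, X_15=(-2)
t=15: X=(-2), d=1 → -e1, X_16=(-3)
t=16: X=(-3), d=1 → -e1, X_17=(-4)
t=17: X=(-4), d=1 → -e1, X_18=(-5)
t=18: X=(-5), d=1 → -e1, X_19=(-6)
t=19: X=(-6), d=0 → +e1, X_20=(-5)


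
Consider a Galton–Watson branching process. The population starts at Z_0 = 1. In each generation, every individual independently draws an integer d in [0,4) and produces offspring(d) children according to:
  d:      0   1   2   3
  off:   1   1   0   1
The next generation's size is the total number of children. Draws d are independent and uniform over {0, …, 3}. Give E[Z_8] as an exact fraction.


6561/65536

Outcome values over d=0..3: [1, 1, 0, 1]
Σy = 3, Σy² = 3, M = 4
μ = 3/4 = 3/4,  σ² = 3/4 − (3/4)² = 3/16
E[Z_0] = 1
E[Z_1] = 3/4·E[Z_0] = 3/4
E[Z_2] = 3/4·E[Z_1] = 9/16
E[Z_3] = 3/4·E[Z_2] = 27/64
E[Z_4] = 3/4·E[Z_3] = 81/256
E[Z_5] = 3/4·E[Z_4] = 243/1024
E[Z_6] = 3/4·E[Z_5] = 729/4096
E[Z_7] = 3/4·E[Z_6] = 2187/16384
E[Z_8] = 3/4·E[Z_7] = 6561/65536


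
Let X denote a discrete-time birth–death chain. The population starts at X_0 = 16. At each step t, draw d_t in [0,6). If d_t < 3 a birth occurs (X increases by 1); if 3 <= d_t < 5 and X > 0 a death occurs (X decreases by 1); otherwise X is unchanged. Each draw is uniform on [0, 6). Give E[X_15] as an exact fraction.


37/2

X can drop by at most 1 per step and X_0 = 16 > T = 15, so X_t >= 16 − t >= 1 > 0 for every t <= 15: the floor at 0 (the 'and X > 0' condition) never binds. Hence X_15 = X_0 + Σ_{t<15} Y_t with i.i.d. increments Y_t = y(d_t) ∈ {+1, −1, 0}.
Outcome values over d=0..5: [1, 1, 1, -1, -1, 0]
Σy = 1, Σy² = 5, M = 6
μ = 1/6 = 1/6,  σ² = 5/6 − (1/6)² = 29/36
E[X_15] = 16 + 15·(1/6) = 37/2


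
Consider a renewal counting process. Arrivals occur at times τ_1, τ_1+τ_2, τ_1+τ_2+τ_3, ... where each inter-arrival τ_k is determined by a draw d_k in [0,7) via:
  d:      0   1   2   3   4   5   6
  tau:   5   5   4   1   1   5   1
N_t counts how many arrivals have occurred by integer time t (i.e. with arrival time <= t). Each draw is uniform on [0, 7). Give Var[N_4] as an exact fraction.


5762118/5764801

Inter-arrival values over d=0..6: [5, 5, 4, 1, 1, 5, 1]
Each d has probability 1/7, so the pmf of τ is: f(1) = 3/7, f(4) = 1/7, f(5) = 3/7
Let p_n(j) = P(N_n = j), with p_0 = [1]. Condition on τ_1: p_n(0) = P(τ > n), and for j >= 1, p_n(j) = Σ_{k<=n} f(k)·p_{n−k}(j−1)
p_1 = [4/7, 3/7]  (j = 0..1)
p_2 = [4/7, 12/49, 9/49]  (j = 0..2)
p_3 = [4/7, 12/49, 36/343, 27/343]  (j = 0..3)
p_4 = [3/7, 19/49, 36/343, 108/2401, 81/2401]  (j = 0..4)
E[N_4] = Σ j·p_4(j) = 2083/2401;  E[N_4²] = Σ j²·p_4(j) = 601/343
Var[N_4] = 601/343 − (2083/2401)² = 5762118/5764801


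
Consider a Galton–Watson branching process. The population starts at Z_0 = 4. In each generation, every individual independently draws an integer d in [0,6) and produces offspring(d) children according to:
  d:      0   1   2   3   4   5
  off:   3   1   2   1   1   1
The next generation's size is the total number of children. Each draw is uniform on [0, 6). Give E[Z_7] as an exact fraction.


Outcome values over d=0..5: [3, 1, 2, 1, 1, 1]
Σy = 9, Σy² = 17, M = 6
μ = 9/6 = 3/2,  σ² = 17/6 − (3/2)² = 7/12
E[Z_0] = 4
E[Z_1] = 3/2·E[Z_0] = 6
E[Z_2] = 3/2·E[Z_1] = 9
E[Z_3] = 3/2·E[Z_2] = 27/2
E[Z_4] = 3/2·E[Z_3] = 81/4
E[Z_5] = 3/2·E[Z_4] = 243/8
E[Z_6] = 3/2·E[Z_5] = 729/16
E[Z_7] = 3/2·E[Z_6] = 2187/32

2187/32


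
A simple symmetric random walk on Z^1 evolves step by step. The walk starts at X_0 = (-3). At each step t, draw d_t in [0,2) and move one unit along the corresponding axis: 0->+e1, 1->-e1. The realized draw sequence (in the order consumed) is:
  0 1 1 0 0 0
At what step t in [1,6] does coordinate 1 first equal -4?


t=0: X=(-3), d=0 → +e1, X_1=(-2)
t=1: X=(-2), d=1 → -e1, X_2=(-3)
t=2: X=(-3), d=1 → -e1, X_3=(-4)
t=3: X=(-4), d=0 → +e1, X_4=(-3)
t=4: X=(-3), d=0 → +e1, X_5=(-2)
t=5: X=(-2), d=0 → +e1, X_6=(-1)

3


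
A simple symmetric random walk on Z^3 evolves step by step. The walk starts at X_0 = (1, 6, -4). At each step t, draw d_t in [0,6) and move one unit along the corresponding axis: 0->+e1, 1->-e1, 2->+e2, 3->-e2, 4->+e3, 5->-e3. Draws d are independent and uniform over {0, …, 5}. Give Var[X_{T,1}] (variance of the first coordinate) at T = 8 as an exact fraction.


8/3

Outcome values over d=0..5: [1, -1, 0, 0, 0, 0]
Σy = 0, Σy² = 2, M = 6
μ = 0/6 = 0,  σ² = 2/6 − (0)² = 1/3
Independent increments: Var[X_8] = 8·σ² = 8·(1/3) = 8/3


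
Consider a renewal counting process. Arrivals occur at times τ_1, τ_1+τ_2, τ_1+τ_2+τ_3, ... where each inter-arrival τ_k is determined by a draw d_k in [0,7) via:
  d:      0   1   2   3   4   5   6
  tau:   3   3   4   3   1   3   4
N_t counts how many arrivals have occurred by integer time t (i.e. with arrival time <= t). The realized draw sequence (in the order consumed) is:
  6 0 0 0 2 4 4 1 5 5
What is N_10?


3

draw d_1=6: τ_1=4, arrival time A_1=4
draw d_2=0: τ_2=3, arrival time A_2=7
draw d_3=0: τ_3=3, arrival time A_3=10
draw d_4=0: τ_4=3, arrival time A_4=13
draw d_5=2: τ_5=4, arrival time A_5=17
draw d_6=4: τ_6=1, arrival time A_6=18
draw d_7=4: τ_7=1, arrival time A_7=19
draw d_8=1: τ_8=3, arrival time A_8=22
draw d_9=5: τ_9=3, arrival time A_9=25
draw d_10=5: τ_10=3, arrival time A_10=28
N_t over t=0..10: 0:0 1:0 2:0 3:0 4:1 5:1 6:1 7:2 8:2 9:2 10:3


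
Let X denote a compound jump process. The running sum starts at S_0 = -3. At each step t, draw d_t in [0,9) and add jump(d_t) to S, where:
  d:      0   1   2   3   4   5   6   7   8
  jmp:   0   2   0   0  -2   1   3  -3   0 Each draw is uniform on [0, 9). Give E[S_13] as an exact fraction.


Outcome values over d=0..8: [0, 2, 0, 0, -2, 1, 3, -3, 0]
Σy = 1, Σy² = 27, M = 9
μ = 1/9 = 1/9,  σ² = 27/9 − (1/9)² = 242/81
E[S_13] = -3 + 13·(1/9) = -14/9

-14/9


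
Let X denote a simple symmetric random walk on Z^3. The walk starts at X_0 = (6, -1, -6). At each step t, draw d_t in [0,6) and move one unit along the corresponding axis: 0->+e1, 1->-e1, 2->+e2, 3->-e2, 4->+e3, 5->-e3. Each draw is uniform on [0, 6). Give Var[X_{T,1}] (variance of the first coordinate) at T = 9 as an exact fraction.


3

Outcome values over d=0..5: [1, -1, 0, 0, 0, 0]
Σy = 0, Σy² = 2, M = 6
μ = 0/6 = 0,  σ² = 2/6 − (0)² = 1/3
Independent increments: Var[X_9] = 9·σ² = 9·(1/3) = 3


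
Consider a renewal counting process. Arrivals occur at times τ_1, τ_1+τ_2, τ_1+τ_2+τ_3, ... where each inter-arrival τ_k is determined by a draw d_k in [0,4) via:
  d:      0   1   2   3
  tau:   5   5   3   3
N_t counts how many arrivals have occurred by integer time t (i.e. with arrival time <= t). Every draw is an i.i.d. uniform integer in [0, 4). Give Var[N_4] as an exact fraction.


Inter-arrival values over d=0..3: [5, 5, 3, 3]
Each d has probability 1/4, so the pmf of τ is: f(3) = 1/2, f(5) = 1/2
Let p_n(j) = P(N_n = j), with p_0 = [1]. Condition on τ_1: p_n(0) = P(τ > n), and for j >= 1, p_n(j) = Σ_{k<=n} f(k)·p_{n−k}(j−1)
p_1 = [1]  (j = 0)
p_2 = [1]  (j = 0)
p_3 = [1/2, 1/2]  (j = 0..1)
p_4 = [1/2, 1/2]  (j = 0..1)
E[N_4] = Σ j·p_4(j) = 1/2;  E[N_4²] = Σ j²·p_4(j) = 1/2
Var[N_4] = 1/2 − (1/2)² = 1/4

1/4


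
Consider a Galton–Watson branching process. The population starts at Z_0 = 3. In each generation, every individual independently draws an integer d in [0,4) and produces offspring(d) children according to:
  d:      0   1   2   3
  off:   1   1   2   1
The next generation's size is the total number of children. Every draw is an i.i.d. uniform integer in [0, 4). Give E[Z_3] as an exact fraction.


375/64

Outcome values over d=0..3: [1, 1, 2, 1]
Σy = 5, Σy² = 7, M = 4
μ = 5/4 = 5/4,  σ² = 7/4 − (5/4)² = 3/16
E[Z_0] = 3
E[Z_1] = 5/4·E[Z_0] = 15/4
E[Z_2] = 5/4·E[Z_1] = 75/16
E[Z_3] = 5/4·E[Z_2] = 375/64


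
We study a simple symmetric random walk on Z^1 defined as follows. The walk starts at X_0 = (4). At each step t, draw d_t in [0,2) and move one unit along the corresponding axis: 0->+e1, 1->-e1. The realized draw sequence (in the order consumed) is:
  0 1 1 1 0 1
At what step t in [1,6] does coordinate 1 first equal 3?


3

t=0: X=(4), d=0 → +e1, X_1=(5)
t=1: X=(5), d=1 → -e1, X_2=(4)
t=2: X=(4), d=1 → -e1, X_3=(3)
t=3: X=(3), d=1 → -e1, X_4=(2)
t=4: X=(2), d=0 → +e1, X_5=(3)
t=5: X=(3), d=1 → -e1, X_6=(2)


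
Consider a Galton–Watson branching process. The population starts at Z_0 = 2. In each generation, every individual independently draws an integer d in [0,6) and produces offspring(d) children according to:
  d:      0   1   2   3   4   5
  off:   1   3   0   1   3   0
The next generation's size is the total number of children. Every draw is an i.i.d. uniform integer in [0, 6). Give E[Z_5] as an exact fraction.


2048/243

Outcome values over d=0..5: [1, 3, 0, 1, 3, 0]
Σy = 8, Σy² = 20, M = 6
μ = 8/6 = 4/3,  σ² = 20/6 − (4/3)² = 14/9
E[Z_0] = 2
E[Z_1] = 4/3·E[Z_0] = 8/3
E[Z_2] = 4/3·E[Z_1] = 32/9
E[Z_3] = 4/3·E[Z_2] = 128/27
E[Z_4] = 4/3·E[Z_3] = 512/81
E[Z_5] = 4/3·E[Z_4] = 2048/243


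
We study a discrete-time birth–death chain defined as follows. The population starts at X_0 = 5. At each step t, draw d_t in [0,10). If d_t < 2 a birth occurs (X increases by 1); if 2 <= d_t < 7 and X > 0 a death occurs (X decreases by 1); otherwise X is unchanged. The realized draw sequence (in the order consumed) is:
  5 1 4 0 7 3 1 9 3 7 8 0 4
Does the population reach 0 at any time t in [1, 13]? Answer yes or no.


no

t=0: X=5, d=5 → death, X_1=4
t=1: X=4, d=1 → birth, X_2=5
t=2: X=5, d=4 → death, X_3=4
t=3: X=4, d=0 → birth, X_4=5
t=4: X=5, d=7 → hold, X_5=5
t=5: X=5, d=3 → death, X_6=4
t=6: X=4, d=1 → birth, X_7=5
t=7: X=5, d=9 → hold, X_8=5
t=8: X=5, d=3 → death, X_9=4
t=9: X=4, d=7 → hold, X_10=4
t=10: X=4, d=8 → hold, X_11=4
t=11: X=4, d=0 → birth, X_12=5
t=12: X=5, d=4 → death, X_13=4


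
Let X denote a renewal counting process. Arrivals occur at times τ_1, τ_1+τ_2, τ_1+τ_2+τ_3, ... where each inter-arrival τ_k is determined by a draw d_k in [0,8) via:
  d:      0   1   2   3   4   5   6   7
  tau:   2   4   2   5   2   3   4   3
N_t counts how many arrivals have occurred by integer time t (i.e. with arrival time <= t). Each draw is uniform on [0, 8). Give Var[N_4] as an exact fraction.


Inter-arrival values over d=0..7: [2, 4, 2, 5, 2, 3, 4, 3]
Each d has probability 1/8, so the pmf of τ is: f(2) = 3/8, f(3) = 1/4, f(4) = 1/4, f(5) = 1/8
Let p_n(j) = P(N_n = j), with p_0 = [1]. Condition on τ_1: p_n(0) = P(τ > n), and for j >= 1, p_n(j) = Σ_{k<=n} f(k)·p_{n−k}(j−1)
p_1 = [1]  (j = 0)
p_2 = [5/8, 3/8]  (j = 0..1)
p_3 = [3/8, 5/8]  (j = 0..1)
p_4 = [1/8, 47/64, 9/64]  (j = 0..2)
E[N_4] = Σ j·p_4(j) = 65/64;  E[N_4²] = Σ j²·p_4(j) = 83/64
Var[N_4] = 83/64 − (65/64)² = 1087/4096

1087/4096


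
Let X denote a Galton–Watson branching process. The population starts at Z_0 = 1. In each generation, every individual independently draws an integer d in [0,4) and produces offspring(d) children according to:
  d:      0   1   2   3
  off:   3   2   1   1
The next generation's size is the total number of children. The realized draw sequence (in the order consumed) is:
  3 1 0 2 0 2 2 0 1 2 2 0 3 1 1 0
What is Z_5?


gen 0: Z_0=1, draws=[3], offspring=[1], Z_1=1
gen 1: Z_1=1, draws=[1], offspring=[2], Z_2=2
gen 2: Z_2=2, draws=[0, 2], offspring=[3, 1], Z_3=4
gen 3: Z_3=4, draws=[0, 2, 2, 0], offspring=[3, 1, 1, 3], Z_4=8
gen 4: Z_4=8, draws=[1, 2, 2, 0, 3, 1, 1, 0], offspring=[2, 1, 1, 3, 1, 2, 2, 3], Z_5=15

15


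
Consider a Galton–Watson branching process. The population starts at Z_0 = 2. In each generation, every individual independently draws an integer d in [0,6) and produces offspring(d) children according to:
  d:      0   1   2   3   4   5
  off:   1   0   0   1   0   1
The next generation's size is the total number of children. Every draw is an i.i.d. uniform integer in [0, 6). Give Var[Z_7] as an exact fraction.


Outcome values over d=0..5: [1, 0, 0, 1, 0, 1]
Σy = 3, Σy² = 3, M = 6
μ = 3/6 = 1/2,  σ² = 3/6 − (1/2)² = 1/4
V_0 = 0, E_0 = 2
V_1 = 1/4·E_0 + (1/2)²·V_0 = 1/2;  E_1 = 1
V_2 = 1/4·E_1 + (1/2)²·V_1 = 3/8;  E_2 = 1/2
V_3 = 1/4·E_2 + (1/2)²·V_2 = 7/32;  E_3 = 1/4
V_4 = 1/4·E_3 + (1/2)²·V_3 = 15/128;  E_4 = 1/8
V_5 = 1/4·E_4 + (1/2)²·V_4 = 31/512;  E_5 = 1/16
V_6 = 1/4·E_5 + (1/2)²·V_5 = 63/2048;  E_6 = 1/32
V_7 = 1/4·E_6 + (1/2)²·V_6 = 127/8192;  E_7 = 1/64

127/8192


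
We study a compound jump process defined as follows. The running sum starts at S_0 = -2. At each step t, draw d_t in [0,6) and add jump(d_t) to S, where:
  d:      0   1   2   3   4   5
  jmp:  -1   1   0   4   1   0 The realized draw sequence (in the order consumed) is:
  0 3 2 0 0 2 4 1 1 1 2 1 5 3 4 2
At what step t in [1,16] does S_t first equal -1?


5

t=0: S=-2, d=0, jump=-1, S_1=-3
t=1: S=-3, d=3, jump=4, S_2=1
t=2: S=1, d=2, jump=0, S_3=1
t=3: S=1, d=0, jump=-1, S_4=0
t=4: S=0, d=0, jump=-1, S_5=-1
t=5: S=-1, d=2, jump=0, S_6=-1
t=6: S=-1, d=4, jump=1, S_7=0
t=7: S=0, d=1, jump=1, S_8=1
t=8: S=1, d=1, jump=1, S_9=2
t=9: S=2, d=1, jump=1, S_10=3
t=10: S=3, d=2, jump=0, S_11=3
t=11: S=3, d=1, jump=1, S_12=4
t=12: S=4, d=5, jump=0, S_13=4
t=13: S=4, d=3, jump=4, S_14=8
t=14: S=8, d=4, jump=1, S_15=9
t=15: S=9, d=2, jump=0, S_16=9


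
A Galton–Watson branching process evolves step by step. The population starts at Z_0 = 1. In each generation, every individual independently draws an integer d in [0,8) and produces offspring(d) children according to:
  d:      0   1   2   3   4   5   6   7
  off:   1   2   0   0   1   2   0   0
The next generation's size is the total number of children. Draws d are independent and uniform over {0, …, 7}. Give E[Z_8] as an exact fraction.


6561/65536

Outcome values over d=0..7: [1, 2, 0, 0, 1, 2, 0, 0]
Σy = 6, Σy² = 10, M = 8
μ = 6/8 = 3/4,  σ² = 10/8 − (3/4)² = 11/16
E[Z_0] = 1
E[Z_1] = 3/4·E[Z_0] = 3/4
E[Z_2] = 3/4·E[Z_1] = 9/16
E[Z_3] = 3/4·E[Z_2] = 27/64
E[Z_4] = 3/4·E[Z_3] = 81/256
E[Z_5] = 3/4·E[Z_4] = 243/1024
E[Z_6] = 3/4·E[Z_5] = 729/4096
E[Z_7] = 3/4·E[Z_6] = 2187/16384
E[Z_8] = 3/4·E[Z_7] = 6561/65536


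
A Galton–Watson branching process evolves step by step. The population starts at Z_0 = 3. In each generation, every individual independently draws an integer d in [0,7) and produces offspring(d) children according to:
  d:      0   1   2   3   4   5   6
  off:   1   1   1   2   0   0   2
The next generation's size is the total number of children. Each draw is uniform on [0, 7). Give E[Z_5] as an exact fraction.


3

Outcome values over d=0..6: [1, 1, 1, 2, 0, 0, 2]
Σy = 7, Σy² = 11, M = 7
μ = 7/7 = 1,  σ² = 11/7 − (1)² = 4/7
E[Z_0] = 3
E[Z_1] = 1·E[Z_0] = 3
E[Z_2] = 1·E[Z_1] = 3
E[Z_3] = 1·E[Z_2] = 3
E[Z_4] = 1·E[Z_3] = 3
E[Z_5] = 1·E[Z_4] = 3


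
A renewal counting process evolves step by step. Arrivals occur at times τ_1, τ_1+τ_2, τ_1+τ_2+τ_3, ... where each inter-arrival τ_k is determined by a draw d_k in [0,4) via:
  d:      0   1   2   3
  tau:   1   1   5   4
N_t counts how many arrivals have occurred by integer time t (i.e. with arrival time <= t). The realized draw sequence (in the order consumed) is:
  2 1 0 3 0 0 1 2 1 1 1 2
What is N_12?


draw d_1=2: τ_1=5, arrival time A_1=5
draw d_2=1: τ_2=1, arrival time A_2=6
draw d_3=0: τ_3=1, arrival time A_3=7
draw d_4=3: τ_4=4, arrival time A_4=11
draw d_5=0: τ_5=1, arrival time A_5=12
draw d_6=0: τ_6=1, arrival time A_6=13
draw d_7=1: τ_7=1, arrival time A_7=14
draw d_8=2: τ_8=5, arrival time A_8=19
draw d_9=1: τ_9=1, arrival time A_9=20
draw d_10=1: τ_10=1, arrival time A_10=21
draw d_11=1: τ_11=1, arrival time A_11=22
draw d_12=2: τ_12=5, arrival time A_12=27
N_t over t=0..12: 0:0 1:0 2:0 3:0 4:0 5:1 6:2 7:3 8:3 9:3 10:3 11:4 12:5

5


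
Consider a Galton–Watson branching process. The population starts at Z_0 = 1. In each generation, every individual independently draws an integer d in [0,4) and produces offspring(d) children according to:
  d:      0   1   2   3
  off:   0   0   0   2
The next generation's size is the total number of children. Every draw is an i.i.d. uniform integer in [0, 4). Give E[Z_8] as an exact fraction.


Outcome values over d=0..3: [0, 0, 0, 2]
Σy = 2, Σy² = 4, M = 4
μ = 2/4 = 1/2,  σ² = 4/4 − (1/2)² = 3/4
E[Z_0] = 1
E[Z_1] = 1/2·E[Z_0] = 1/2
E[Z_2] = 1/2·E[Z_1] = 1/4
E[Z_3] = 1/2·E[Z_2] = 1/8
E[Z_4] = 1/2·E[Z_3] = 1/16
E[Z_5] = 1/2·E[Z_4] = 1/32
E[Z_6] = 1/2·E[Z_5] = 1/64
E[Z_7] = 1/2·E[Z_6] = 1/128
E[Z_8] = 1/2·E[Z_7] = 1/256

1/256


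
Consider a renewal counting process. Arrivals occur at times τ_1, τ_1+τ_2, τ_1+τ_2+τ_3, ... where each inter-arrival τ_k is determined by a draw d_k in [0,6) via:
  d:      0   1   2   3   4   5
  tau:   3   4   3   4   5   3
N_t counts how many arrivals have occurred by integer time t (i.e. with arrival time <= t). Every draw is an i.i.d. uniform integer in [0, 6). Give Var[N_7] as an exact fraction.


35/144

Inter-arrival values over d=0..5: [3, 4, 3, 4, 5, 3]
Each d has probability 1/6, so the pmf of τ is: f(3) = 1/2, f(4) = 1/3, f(5) = 1/6
Let p_n(j) = P(N_n = j), with p_0 = [1]. Condition on τ_1: p_n(0) = P(τ > n), and for j >= 1, p_n(j) = Σ_{k<=n} f(k)·p_{n−k}(j−1)
p_1 = [1]  (j = 0)
p_2 = [1]  (j = 0)
p_3 = [1/2, 1/2]  (j = 0..1)
p_4 = [1/6, 5/6]  (j = 0..1)
p_5 = [0, 1]  (j = 0..1)
p_6 = [0, 3/4, 1/4]  (j = 0..2)
p_7 = [0, 5/12, 7/12]  (j = 0..2)
E[N_7] = Σ j·p_7(j) = 19/12;  E[N_7²] = Σ j²·p_7(j) = 11/4
Var[N_7] = 11/4 − (19/12)² = 35/144


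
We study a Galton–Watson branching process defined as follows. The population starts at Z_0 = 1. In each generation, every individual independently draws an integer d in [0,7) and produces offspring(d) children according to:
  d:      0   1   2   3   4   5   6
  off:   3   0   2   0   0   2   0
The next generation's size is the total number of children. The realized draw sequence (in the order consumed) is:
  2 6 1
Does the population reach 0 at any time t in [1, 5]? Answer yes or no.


yes

gen 0: Z_0=1, draws=[2], offspring=[2], Z_1=2
gen 1: Z_1=2, draws=[6, 1], offspring=[0, 0], Z_2=0
gen 2: Z_2=0, draws=[], offspring=[], Z_3=0
gen 3: Z_3=0, draws=[], offspring=[], Z_4=0
gen 4: Z_4=0, draws=[], offspring=[], Z_5=0


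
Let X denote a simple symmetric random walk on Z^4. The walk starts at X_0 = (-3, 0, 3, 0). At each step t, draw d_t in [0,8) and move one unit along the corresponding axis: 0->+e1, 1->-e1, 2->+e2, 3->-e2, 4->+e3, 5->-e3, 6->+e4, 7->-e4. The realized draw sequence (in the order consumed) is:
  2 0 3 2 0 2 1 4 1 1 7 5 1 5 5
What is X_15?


t=0: X=(-3, 0, 3, 0), d=2 → +e2, X_1=(-3, 1, 3, 0)
t=1: X=(-3, 1, 3, 0), d=0 → +e1, X_2=(-2, 1, 3, 0)
t=2: X=(-2, 1, 3, 0), d=3 → -e2, X_3=(-2, 0, 3, 0)
t=3: X=(-2, 0, 3, 0), d=2 → +e2, X_4=(-2, 1, 3, 0)
t=4: X=(-2, 1, 3, 0), d=0 → +e1, X_5=(-1, 1, 3, 0)
t=5: X=(-1, 1, 3, 0), d=2 → +e2, X_6=(-1, 2, 3, 0)
t=6: X=(-1, 2, 3, 0), d=1 → -e1, X_7=(-2, 2, 3, 0)
t=7: X=(-2, 2, 3, 0), d=4 → +e3, X_8=(-2, 2, 4, 0)
t=8: X=(-2, 2, 4, 0), d=1 → -e1, X_9=(-3, 2, 4, 0)
t=9: X=(-3, 2, 4, 0), d=1 → -e1, X_10=(-4, 2, 4, 0)
t=10: X=(-4, 2, 4, 0), d=7 → -e4, X_11=(-4, 2, 4, -1)
t=11: X=(-4, 2, 4, -1), d=5 → -e3, X_12=(-4, 2, 3, -1)
t=12: X=(-4, 2, 3, -1), d=1 → -e1, X_13=(-5, 2, 3, -1)
t=13: X=(-5, 2, 3, -1), d=5 → -e3, X_14=(-5, 2, 2, -1)
t=14: X=(-5, 2, 2, -1), d=5 → -e3, X_15=(-5, 2, 1, -1)

(-5, 2, 1, -1)


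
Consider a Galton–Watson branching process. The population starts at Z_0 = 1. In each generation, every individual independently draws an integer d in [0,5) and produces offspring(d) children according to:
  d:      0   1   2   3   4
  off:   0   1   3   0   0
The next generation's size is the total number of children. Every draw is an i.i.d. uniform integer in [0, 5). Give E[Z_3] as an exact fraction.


Outcome values over d=0..4: [0, 1, 3, 0, 0]
Σy = 4, Σy² = 10, M = 5
μ = 4/5 = 4/5,  σ² = 10/5 − (4/5)² = 34/25
E[Z_0] = 1
E[Z_1] = 4/5·E[Z_0] = 4/5
E[Z_2] = 4/5·E[Z_1] = 16/25
E[Z_3] = 4/5·E[Z_2] = 64/125

64/125


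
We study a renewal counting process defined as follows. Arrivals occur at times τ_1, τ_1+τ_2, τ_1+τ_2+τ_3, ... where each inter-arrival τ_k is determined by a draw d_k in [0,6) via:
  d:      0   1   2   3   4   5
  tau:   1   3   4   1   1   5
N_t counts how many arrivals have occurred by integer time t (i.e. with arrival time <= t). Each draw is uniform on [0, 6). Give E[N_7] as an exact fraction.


347/128

Inter-arrival values over d=0..5: [1, 3, 4, 1, 1, 5]
Each d has probability 1/6, so the pmf of τ is: f(1) = 1/2, f(3) = 1/6, f(4) = 1/6, f(5) = 1/6
Renewal equation for m(n) = E[N_n]: condition on τ_1 = k (if k <= n, one arrival plus a fresh copy on the remaining n−k steps): m(n) = F(n) + Σ_{k<=n} f(k)·m(n−k), where F(n) = P(τ <= n) and m(0) = 0
m(1) = F(1) = 1/2
m(2) = F(2) + f(1)·m(1) = 1/2 + 1/2·1/2 = 3/4
m(3) = F(3) + f(1)·m(2) = 2/3 + 1/2·3/4 = 25/24
m(4) = F(4) + f(1)·m(3) + f(3)·m(1) = 5/6 + 1/2·25/24 + 1/6·1/2 = 23/16
m(5) = F(5) + f(1)·m(4) + f(3)·m(2) + f(4)·m(1) = 1 + 1/2·23/16 + 1/6·3/4 + 1/6·1/2 = 185/96
m(6) = F(6) + f(1)·m(5) + f(3)·m(3) + f(4)·m(2) + f(5)·m(1) = 1 + 1/2·185/96 + 1/6·25/24 + 1/6·3/4 + 1/6·1/2 = 1351/576
m(7) = F(7) + f(1)·m(6) + f(3)·m(4) + f(4)·m(3) + f(5)·m(2) = 1 + 1/2·1351/576 + 1/6·23/16 + 1/6·25/24 + 1/6·3/4 = 347/128
E[N_7] = m(7) = 347/128


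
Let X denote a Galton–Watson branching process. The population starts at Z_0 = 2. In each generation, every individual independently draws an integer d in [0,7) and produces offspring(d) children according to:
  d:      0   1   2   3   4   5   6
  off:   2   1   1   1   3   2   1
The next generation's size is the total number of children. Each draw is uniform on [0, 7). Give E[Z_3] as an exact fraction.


Outcome values over d=0..6: [2, 1, 1, 1, 3, 2, 1]
Σy = 11, Σy² = 21, M = 7
μ = 11/7 = 11/7,  σ² = 21/7 − (11/7)² = 26/49
E[Z_0] = 2
E[Z_1] = 11/7·E[Z_0] = 22/7
E[Z_2] = 11/7·E[Z_1] = 242/49
E[Z_3] = 11/7·E[Z_2] = 2662/343

2662/343


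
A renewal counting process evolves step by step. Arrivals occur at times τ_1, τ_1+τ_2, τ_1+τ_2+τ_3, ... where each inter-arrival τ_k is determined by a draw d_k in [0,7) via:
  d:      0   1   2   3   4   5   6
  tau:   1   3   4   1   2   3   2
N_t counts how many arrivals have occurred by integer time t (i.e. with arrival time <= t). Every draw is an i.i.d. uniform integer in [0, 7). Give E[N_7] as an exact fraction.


Inter-arrival values over d=0..6: [1, 3, 4, 1, 2, 3, 2]
Each d has probability 1/7, so the pmf of τ is: f(1) = 2/7, f(2) = 2/7, f(3) = 2/7, f(4) = 1/7
Renewal equation for m(n) = E[N_n]: condition on τ_1 = k (if k <= n, one arrival plus a fresh copy on the remaining n−k steps): m(n) = F(n) + Σ_{k<=n} f(k)·m(n−k), where F(n) = P(τ <= n) and m(0) = 0
m(1) = F(1) = 2/7
m(2) = F(2) + f(1)·m(1) = 4/7 + 2/7·2/7 = 32/49
m(3) = F(3) + f(1)·m(2) + f(2)·m(1) = 6/7 + 2/7·32/49 + 2/7·2/7 = 386/343
m(4) = F(4) + f(1)·m(3) + f(2)·m(2) + f(3)·m(1) = 1 + 2/7·386/343 + 2/7·32/49 + 2/7·2/7 = 3817/2401
m(5) = F(5) + f(1)·m(4) + f(2)·m(3) + f(3)·m(2) + f(4)·m(1) = 1 + 2/7·3817/2401 + 2/7·386/343 + 2/7·32/49 + 1/7·2/7 = 33667/16807
m(6) = F(6) + f(1)·m(5) + f(2)·m(4) + f(3)·m(3) + f(4)·m(2) = 1 + 2/7·33667/16807 + 2/7·3817/2401 + 2/7·386/343 + 1/7·32/49 = 287225/117649
m(7) = F(7) + f(1)·m(6) + f(2)·m(5) + f(3)·m(4) + f(4)·m(3) = 1 + 2/7·287225/117649 + 2/7·33667/16807 + 2/7·3817/2401 + 1/7·386/343 = 2375795/823543
E[N_7] = m(7) = 2375795/823543

2375795/823543


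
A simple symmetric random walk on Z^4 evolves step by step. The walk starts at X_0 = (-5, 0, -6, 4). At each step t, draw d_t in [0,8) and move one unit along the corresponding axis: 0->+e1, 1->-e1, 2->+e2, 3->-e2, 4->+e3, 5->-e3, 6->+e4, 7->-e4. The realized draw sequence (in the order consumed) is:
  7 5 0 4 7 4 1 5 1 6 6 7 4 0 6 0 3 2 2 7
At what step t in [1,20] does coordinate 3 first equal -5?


6

t=0: X=(-5, 0, -6, 4), d=7 → -e4, X_1=(-5, 0, -6, 3)
t=1: X=(-5, 0, -6, 3), d=5 → -e3, X_2=(-5, 0, -7, 3)
t=2: X=(-5, 0, -7, 3), d=0 → +e1, X_3=(-4, 0, -7, 3)
t=3: X=(-4, 0, -7, 3), d=4 → +e3, X_4=(-4, 0, -6, 3)
t=4: X=(-4, 0, -6, 3), d=7 → -e4, X_5=(-4, 0, -6, 2)
t=5: X=(-4, 0, -6, 2), d=4 → +e3, X_6=(-4, 0, -5, 2)
t=6: X=(-4, 0, -5, 2), d=1 → -e1, X_7=(-5, 0, -5, 2)
t=7: X=(-5, 0, -5, 2), d=5 → -e3, X_8=(-5, 0, -6, 2)
t=8: X=(-5, 0, -6, 2), d=1 → -e1, X_9=(-6, 0, -6, 2)
t=9: X=(-6, 0, -6, 2), d=6 → +e4, X_10=(-6, 0, -6, 3)
t=10: X=(-6, 0, -6, 3), d=6 → +e4, X_11=(-6, 0, -6, 4)
t=11: X=(-6, 0, -6, 4), d=7 → -e4, X_12=(-6, 0, -6, 3)
t=12: X=(-6, 0, -6, 3), d=4 → +e3, X_13=(-6, 0, -5, 3)
t=13: X=(-6, 0, -5, 3), d=0 → +e1, X_14=(-5, 0, -5, 3)
t=14: X=(-5, 0, -5, 3), d=6 → +e4, X_15=(-5, 0, -5, 4)
t=15: X=(-5, 0, -5, 4), d=0 → +e1, X_16=(-4, 0, -5, 4)
t=16: X=(-4, 0, -5, 4), d=3 → -e2, X_17=(-4, -1, -5, 4)
t=17: X=(-4, -1, -5, 4), d=2 → +e2, X_18=(-4, 0, -5, 4)
t=18: X=(-4, 0, -5, 4), d=2 → +e2, X_19=(-4, 1, -5, 4)
t=19: X=(-4, 1, -5, 4), d=7 → -e4, X_20=(-4, 1, -5, 3)


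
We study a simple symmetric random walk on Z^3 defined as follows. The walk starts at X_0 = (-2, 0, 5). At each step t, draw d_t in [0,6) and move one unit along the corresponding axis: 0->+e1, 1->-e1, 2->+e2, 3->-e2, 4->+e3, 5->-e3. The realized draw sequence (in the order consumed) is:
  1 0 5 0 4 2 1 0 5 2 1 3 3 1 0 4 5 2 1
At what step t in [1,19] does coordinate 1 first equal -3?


t=0: X=(-2, 0, 5), d=1 → -e1, X_1=(-3, 0, 5)
t=1: X=(-3, 0, 5), d=0 → +e1, X_2=(-2, 0, 5)
t=2: X=(-2, 0, 5), d=5 → -e3, X_3=(-2, 0, 4)
t=3: X=(-2, 0, 4), d=0 → +e1, X_4=(-1, 0, 4)
t=4: X=(-1, 0, 4), d=4 → +e3, X_5=(-1, 0, 5)
t=5: X=(-1, 0, 5), d=2 → +e2, X_6=(-1, 1, 5)
t=6: X=(-1, 1, 5), d=1 → -e1, X_7=(-2, 1, 5)
t=7: X=(-2, 1, 5), d=0 → +e1, X_8=(-1, 1, 5)
t=8: X=(-1, 1, 5), d=5 → -e3, X_9=(-1, 1, 4)
t=9: X=(-1, 1, 4), d=2 → +e2, X_10=(-1, 2, 4)
t=10: X=(-1, 2, 4), d=1 → -e1, X_11=(-2, 2, 4)
t=11: X=(-2, 2, 4), d=3 → -e2, X_12=(-2, 1, 4)
t=12: X=(-2, 1, 4), d=3 → -e2, X_13=(-2, 0, 4)
t=13: X=(-2, 0, 4), d=1 → -e1, X_14=(-3, 0, 4)
t=14: X=(-3, 0, 4), d=0 → +e1, X_15=(-2, 0, 4)
t=15: X=(-2, 0, 4), d=4 → +e3, X_16=(-2, 0, 5)
t=16: X=(-2, 0, 5), d=5 → -e3, X_17=(-2, 0, 4)
t=17: X=(-2, 0, 4), d=2 → +e2, X_18=(-2, 1, 4)
t=18: X=(-2, 1, 4), d=1 → -e1, X_19=(-3, 1, 4)

1


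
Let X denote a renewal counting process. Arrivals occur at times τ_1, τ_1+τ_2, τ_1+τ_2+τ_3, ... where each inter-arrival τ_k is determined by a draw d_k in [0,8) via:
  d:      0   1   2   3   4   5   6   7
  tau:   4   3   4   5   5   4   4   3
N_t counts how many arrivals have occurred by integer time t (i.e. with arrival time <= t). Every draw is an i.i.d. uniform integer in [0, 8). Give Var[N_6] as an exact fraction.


Inter-arrival values over d=0..7: [4, 3, 4, 5, 5, 4, 4, 3]
Each d has probability 1/8, so the pmf of τ is: f(3) = 1/4, f(4) = 1/2, f(5) = 1/4
Let p_n(j) = P(N_n = j), with p_0 = [1]. Condition on τ_1: p_n(0) = P(τ > n), and for j >= 1, p_n(j) = Σ_{k<=n} f(k)·p_{n−k}(j−1)
p_1 = [1]  (j = 0)
p_2 = [1]  (j = 0)
p_3 = [3/4, 1/4]  (j = 0..1)
p_4 = [1/4, 3/4]  (j = 0..1)
p_5 = [0, 1]  (j = 0..1)
p_6 = [0, 15/16, 1/16]  (j = 0..2)
E[N_6] = Σ j·p_6(j) = 17/16;  E[N_6²] = Σ j²·p_6(j) = 19/16
Var[N_6] = 19/16 − (17/16)² = 15/256

15/256


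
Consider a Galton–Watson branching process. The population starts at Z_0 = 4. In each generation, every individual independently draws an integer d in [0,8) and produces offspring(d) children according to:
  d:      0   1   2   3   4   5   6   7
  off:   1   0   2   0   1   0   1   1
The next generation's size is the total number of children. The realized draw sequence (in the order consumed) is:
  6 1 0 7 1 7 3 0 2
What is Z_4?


2

gen 0: Z_0=4, draws=[6, 1, 0, 7], offspring=[1, 0, 1, 1], Z_1=3
gen 1: Z_1=3, draws=[1, 7, 3], offspring=[0, 1, 0], Z_2=1
gen 2: Z_2=1, draws=[0], offspring=[1], Z_3=1
gen 3: Z_3=1, draws=[2], offspring=[2], Z_4=2


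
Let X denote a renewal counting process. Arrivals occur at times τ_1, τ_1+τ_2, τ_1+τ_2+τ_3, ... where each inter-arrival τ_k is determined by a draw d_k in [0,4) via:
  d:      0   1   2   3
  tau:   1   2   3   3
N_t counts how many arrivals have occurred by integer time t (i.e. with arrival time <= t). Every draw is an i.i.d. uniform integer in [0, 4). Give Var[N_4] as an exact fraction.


25311/65536

Inter-arrival values over d=0..3: [1, 2, 3, 3]
Each d has probability 1/4, so the pmf of τ is: f(1) = 1/4, f(2) = 1/4, f(3) = 1/2
Let p_n(j) = P(N_n = j), with p_0 = [1]. Condition on τ_1: p_n(0) = P(τ > n), and for j >= 1, p_n(j) = Σ_{k<=n} f(k)·p_{n−k}(j−1)
p_1 = [3/4, 1/4]  (j = 0..1)
p_2 = [1/2, 7/16, 1/16]  (j = 0..2)
p_3 = [0, 13/16, 11/64, 1/64]  (j = 0..3)
p_4 = [0, 1/2, 7/16, 15/256, 1/256]  (j = 0..4)
E[N_4] = Σ j·p_4(j) = 401/256;  E[N_4²] = Σ j²·p_4(j) = 727/256
Var[N_4] = 727/256 − (401/256)² = 25311/65536


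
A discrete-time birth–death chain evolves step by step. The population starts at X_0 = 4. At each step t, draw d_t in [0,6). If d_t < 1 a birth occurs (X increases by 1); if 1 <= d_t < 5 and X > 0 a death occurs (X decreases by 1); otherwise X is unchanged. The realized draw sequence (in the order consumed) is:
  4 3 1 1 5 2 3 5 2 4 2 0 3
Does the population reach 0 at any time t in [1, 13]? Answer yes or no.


t=0: X=4, d=4 → death, X_1=3
t=1: X=3, d=3 → death, X_2=2
t=2: X=2, d=1 → death, X_3=1
t=3: X=1, d=1 → death, X_4=0
t=4: X=0, d=5 → hold, X_5=0
t=5: X=0, d=2 → hold, X_6=0
t=6: X=0, d=3 → hold, X_7=0
t=7: X=0, d=5 → hold, X_8=0
t=8: X=0, d=2 → hold, X_9=0
t=9: X=0, d=4 → hold, X_10=0
t=10: X=0, d=2 → hold, X_11=0
t=11: X=0, d=0 → birth, X_12=1
t=12: X=1, d=3 → death, X_13=0

yes


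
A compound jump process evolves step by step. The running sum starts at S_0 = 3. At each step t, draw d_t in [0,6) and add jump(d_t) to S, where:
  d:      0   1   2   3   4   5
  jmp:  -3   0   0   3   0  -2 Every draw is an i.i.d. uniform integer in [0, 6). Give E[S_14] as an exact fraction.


Outcome values over d=0..5: [-3, 0, 0, 3, 0, -2]
Σy = -2, Σy² = 22, M = 6
μ = -2/6 = -1/3,  σ² = 22/6 − (-1/3)² = 32/9
E[S_14] = 3 + 14·(-1/3) = -5/3

-5/3


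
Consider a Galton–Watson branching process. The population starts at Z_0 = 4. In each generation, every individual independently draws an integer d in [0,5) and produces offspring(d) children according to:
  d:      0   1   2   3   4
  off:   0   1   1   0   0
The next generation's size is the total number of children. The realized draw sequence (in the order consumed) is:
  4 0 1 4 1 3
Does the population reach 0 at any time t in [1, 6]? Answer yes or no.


gen 0: Z_0=4, draws=[4, 0, 1, 4], offspring=[0, 0, 1, 0], Z_1=1
gen 1: Z_1=1, draws=[1], offspring=[1], Z_2=1
gen 2: Z_2=1, draws=[3], offspring=[0], Z_3=0
gen 3: Z_3=0, draws=[], offspring=[], Z_4=0
gen 4: Z_4=0, draws=[], offspring=[], Z_5=0
gen 5: Z_5=0, draws=[], offspring=[], Z_6=0

yes


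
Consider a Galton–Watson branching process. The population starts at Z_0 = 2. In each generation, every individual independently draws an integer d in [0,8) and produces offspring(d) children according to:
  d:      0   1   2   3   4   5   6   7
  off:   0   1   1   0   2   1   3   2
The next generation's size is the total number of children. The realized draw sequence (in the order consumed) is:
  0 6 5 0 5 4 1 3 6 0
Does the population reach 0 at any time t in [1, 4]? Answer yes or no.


no

gen 0: Z_0=2, draws=[0, 6], offspring=[0, 3], Z_1=3
gen 1: Z_1=3, draws=[5, 0, 5], offspring=[1, 0, 1], Z_2=2
gen 2: Z_2=2, draws=[4, 1], offspring=[2, 1], Z_3=3
gen 3: Z_3=3, draws=[3, 6, 0], offspring=[0, 3, 0], Z_4=3


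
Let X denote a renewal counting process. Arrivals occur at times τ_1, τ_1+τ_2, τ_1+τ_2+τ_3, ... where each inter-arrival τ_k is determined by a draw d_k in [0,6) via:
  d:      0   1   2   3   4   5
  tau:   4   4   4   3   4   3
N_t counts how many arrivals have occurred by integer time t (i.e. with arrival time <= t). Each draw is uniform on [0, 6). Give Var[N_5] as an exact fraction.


Inter-arrival values over d=0..5: [4, 4, 4, 3, 4, 3]
Each d has probability 1/6, so the pmf of τ is: f(3) = 1/3, f(4) = 2/3
Let p_n(j) = P(N_n = j), with p_0 = [1]. Condition on τ_1: p_n(0) = P(τ > n), and for j >= 1, p_n(j) = Σ_{k<=n} f(k)·p_{n−k}(j−1)
p_1 = [1]  (j = 0)
p_2 = [1]  (j = 0)
p_3 = [2/3, 1/3]  (j = 0..1)
p_4 = [0, 1]  (j = 0..1)
p_5 = [0, 1]  (j = 0..1)
E[N_5] = Σ j·p_5(j) = 1;  E[N_5²] = Σ j²·p_5(j) = 1
Var[N_5] = 1 − (1)² = 0

0


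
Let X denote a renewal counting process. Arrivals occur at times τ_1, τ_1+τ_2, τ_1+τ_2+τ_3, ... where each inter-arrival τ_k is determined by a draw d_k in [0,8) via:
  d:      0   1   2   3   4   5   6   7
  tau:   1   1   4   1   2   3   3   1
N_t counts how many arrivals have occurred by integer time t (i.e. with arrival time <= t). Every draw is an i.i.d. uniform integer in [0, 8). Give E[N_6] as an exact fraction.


1485/512

Inter-arrival values over d=0..7: [1, 1, 4, 1, 2, 3, 3, 1]
Each d has probability 1/8, so the pmf of τ is: f(1) = 1/2, f(2) = 1/8, f(3) = 1/4, f(4) = 1/8
Renewal equation for m(n) = E[N_n]: condition on τ_1 = k (if k <= n, one arrival plus a fresh copy on the remaining n−k steps): m(n) = F(n) + Σ_{k<=n} f(k)·m(n−k), where F(n) = P(τ <= n) and m(0) = 0
m(1) = F(1) = 1/2
m(2) = F(2) + f(1)·m(1) = 5/8 + 1/2·1/2 = 7/8
m(3) = F(3) + f(1)·m(2) + f(2)·m(1) = 7/8 + 1/2·7/8 + 1/8·1/2 = 11/8
m(4) = F(4) + f(1)·m(3) + f(2)·m(2) + f(3)·m(1) = 1 + 1/2·11/8 + 1/8·7/8 + 1/4·1/2 = 123/64
m(5) = F(5) + f(1)·m(4) + f(2)·m(3) + f(3)·m(2) + f(4)·m(1) = 1 + 1/2·123/64 + 1/8·11/8 + 1/4·7/8 + 1/8·1/2 = 309/128
m(6) = F(6) + f(1)·m(5) + f(2)·m(4) + f(3)·m(3) + f(4)·m(2) = 1 + 1/2·309/128 + 1/8·123/64 + 1/4·11/8 + 1/8·7/8 = 1485/512
E[N_6] = m(6) = 1485/512


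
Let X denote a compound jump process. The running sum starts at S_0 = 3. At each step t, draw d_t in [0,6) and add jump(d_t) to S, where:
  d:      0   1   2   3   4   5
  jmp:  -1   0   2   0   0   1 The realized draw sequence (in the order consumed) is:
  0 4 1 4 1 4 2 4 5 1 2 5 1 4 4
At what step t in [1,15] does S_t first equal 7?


11

t=0: S=3, d=0, jump=-1, S_1=2
t=1: S=2, d=4, jump=0, S_2=2
t=2: S=2, d=1, jump=0, S_3=2
t=3: S=2, d=4, jump=0, S_4=2
t=4: S=2, d=1, jump=0, S_5=2
t=5: S=2, d=4, jump=0, S_6=2
t=6: S=2, d=2, jump=2, S_7=4
t=7: S=4, d=4, jump=0, S_8=4
t=8: S=4, d=5, jump=1, S_9=5
t=9: S=5, d=1, jump=0, S_10=5
t=10: S=5, d=2, jump=2, S_11=7
t=11: S=7, d=5, jump=1, S_12=8
t=12: S=8, d=1, jump=0, S_13=8
t=13: S=8, d=4, jump=0, S_14=8
t=14: S=8, d=4, jump=0, S_15=8


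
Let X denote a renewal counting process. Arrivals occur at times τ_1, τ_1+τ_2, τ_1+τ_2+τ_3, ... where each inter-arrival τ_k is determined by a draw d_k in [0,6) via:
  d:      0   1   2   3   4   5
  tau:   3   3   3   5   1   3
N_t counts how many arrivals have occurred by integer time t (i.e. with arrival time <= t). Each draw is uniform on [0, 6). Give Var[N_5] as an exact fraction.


20470199/60466176

Inter-arrival values over d=0..5: [3, 3, 3, 5, 1, 3]
Each d has probability 1/6, so the pmf of τ is: f(1) = 1/6, f(3) = 2/3, f(5) = 1/6
Let p_n(j) = P(N_n = j), with p_0 = [1]. Condition on τ_1: p_n(0) = P(τ > n), and for j >= 1, p_n(j) = Σ_{k<=n} f(k)·p_{n−k}(j−1)
p_1 = [5/6, 1/6]  (j = 0..1)
p_2 = [5/6, 5/36, 1/36]  (j = 0..2)
p_3 = [1/6, 29/36, 5/216, 1/216]  (j = 0..3)
p_4 = [1/6, 7/12, 53/216, 5/1296, 1/1296]  (j = 0..4)
p_5 = [0, 3/4, 41/216, 77/1296, 5/7776, 1/7776]  (j = 0..5)
E[N_5] = Σ j·p_5(j) = 10195/7776;  E[N_5²] = Σ j²·p_5(j) = 5333/2592
Var[N_5] = 5333/2592 − (10195/7776)² = 20470199/60466176


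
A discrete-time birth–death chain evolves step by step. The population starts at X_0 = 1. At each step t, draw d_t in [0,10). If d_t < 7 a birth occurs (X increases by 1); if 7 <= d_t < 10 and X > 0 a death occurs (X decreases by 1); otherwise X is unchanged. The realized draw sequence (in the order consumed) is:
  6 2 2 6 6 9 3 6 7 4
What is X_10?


t=0: X=1, d=6 → birth, X_1=2
t=1: X=2, d=2 → birth, X_2=3
t=2: X=3, d=2 → birth, X_3=4
t=3: X=4, d=6 → birth, X_4=5
t=4: X=5, d=6 → birth, X_5=6
t=5: X=6, d=9 → death, X_6=5
t=6: X=5, d=3 → birth, X_7=6
t=7: X=6, d=6 → birth, X_8=7
t=8: X=7, d=7 → death, X_9=6
t=9: X=6, d=4 → birth, X_10=7

7


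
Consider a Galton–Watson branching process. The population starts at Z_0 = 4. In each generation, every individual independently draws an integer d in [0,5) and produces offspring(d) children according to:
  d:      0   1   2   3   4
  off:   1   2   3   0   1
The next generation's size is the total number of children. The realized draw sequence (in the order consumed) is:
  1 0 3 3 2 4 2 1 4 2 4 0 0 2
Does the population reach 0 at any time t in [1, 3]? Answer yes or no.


no

gen 0: Z_0=4, draws=[1, 0, 3, 3], offspring=[2, 1, 0, 0], Z_1=3
gen 1: Z_1=3, draws=[2, 4, 2], offspring=[3, 1, 3], Z_2=7
gen 2: Z_2=7, draws=[1, 4, 2, 4, 0, 0, 2], offspring=[2, 1, 3, 1, 1, 1, 3], Z_3=12


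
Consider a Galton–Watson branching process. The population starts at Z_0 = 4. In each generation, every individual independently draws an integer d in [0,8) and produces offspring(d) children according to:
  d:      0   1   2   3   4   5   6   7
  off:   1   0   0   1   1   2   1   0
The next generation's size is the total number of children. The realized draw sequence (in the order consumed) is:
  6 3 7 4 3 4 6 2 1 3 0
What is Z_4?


gen 0: Z_0=4, draws=[6, 3, 7, 4], offspring=[1, 1, 0, 1], Z_1=3
gen 1: Z_1=3, draws=[3, 4, 6], offspring=[1, 1, 1], Z_2=3
gen 2: Z_2=3, draws=[2, 1, 3], offspring=[0, 0, 1], Z_3=1
gen 3: Z_3=1, draws=[0], offspring=[1], Z_4=1

1
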